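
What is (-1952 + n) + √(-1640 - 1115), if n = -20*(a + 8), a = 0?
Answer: -2112 + I*√2755 ≈ -2112.0 + 52.488*I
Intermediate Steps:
n = -160 (n = -20*(0 + 8) = -20*8 = -160)
(-1952 + n) + √(-1640 - 1115) = (-1952 - 160) + √(-1640 - 1115) = -2112 + √(-2755) = -2112 + I*√2755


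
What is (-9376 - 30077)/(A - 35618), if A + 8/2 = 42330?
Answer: -13151/2236 ≈ -5.8815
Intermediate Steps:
A = 42326 (A = -4 + 42330 = 42326)
(-9376 - 30077)/(A - 35618) = (-9376 - 30077)/(42326 - 35618) = -39453/6708 = -39453*1/6708 = -13151/2236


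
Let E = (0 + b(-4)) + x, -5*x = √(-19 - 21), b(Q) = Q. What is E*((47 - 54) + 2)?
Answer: 20 + 2*I*√10 ≈ 20.0 + 6.3246*I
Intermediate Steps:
x = -2*I*√10/5 (x = -√(-19 - 21)/5 = -2*I*√10/5 ≈ -1.2649*I)
E = -4 - 2*I*√10/5 (E = (0 - 4) - 2*I*√10/5 = -4 - 2*I*√10/5 ≈ -4.0 - 1.2649*I)
E*((47 - 54) + 2) = (-4 - 2*I*√10/5)*((47 - 54) + 2) = (-4 - 2*I*√10/5)*(-7 + 2) = (-4 - 2*I*√10/5)*(-5) = 20 + 2*I*√10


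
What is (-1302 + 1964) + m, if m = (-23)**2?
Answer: 1191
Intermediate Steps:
m = 529
(-1302 + 1964) + m = (-1302 + 1964) + 529 = 662 + 529 = 1191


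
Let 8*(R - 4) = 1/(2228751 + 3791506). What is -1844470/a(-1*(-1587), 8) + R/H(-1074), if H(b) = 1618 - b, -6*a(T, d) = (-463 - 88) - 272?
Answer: -1434838007385039465/106703805660896 ≈ -13447.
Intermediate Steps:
R = 192648225/48162056 (R = 4 + 1/(8*(2228751 + 3791506)) = 4 + (⅛)/6020257 = 4 + (⅛)*(1/6020257) = 4 + 1/48162056 = 192648225/48162056 ≈ 4.0000)
a(T, d) = 823/6 (a(T, d) = -((-463 - 88) - 272)/6 = -(-551 - 272)/6 = -⅙*(-823) = 823/6)
-1844470/a(-1*(-1587), 8) + R/H(-1074) = -1844470/823/6 + 192648225/(48162056*(1618 - 1*(-1074))) = -1844470*6/823 + 192648225/(48162056*(1618 + 1074)) = -11066820/823 + (192648225/48162056)/2692 = -11066820/823 + (192648225/48162056)*(1/2692) = -11066820/823 + 192648225/129652254752 = -1434838007385039465/106703805660896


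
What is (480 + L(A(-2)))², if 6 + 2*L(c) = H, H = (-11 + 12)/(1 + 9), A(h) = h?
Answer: 91030681/400 ≈ 2.2758e+5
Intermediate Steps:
H = ⅒ (H = 1/10 = 1*(⅒) = ⅒ ≈ 0.10000)
L(c) = -59/20 (L(c) = -3 + (½)*(⅒) = -3 + 1/20 = -59/20)
(480 + L(A(-2)))² = (480 - 59/20)² = (9541/20)² = 91030681/400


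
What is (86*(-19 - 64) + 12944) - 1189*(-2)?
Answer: 8184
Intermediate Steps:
(86*(-19 - 64) + 12944) - 1189*(-2) = (86*(-83) + 12944) + 2378 = (-7138 + 12944) + 2378 = 5806 + 2378 = 8184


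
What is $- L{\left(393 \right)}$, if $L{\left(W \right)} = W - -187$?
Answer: $-580$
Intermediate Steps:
$L{\left(W \right)} = 187 + W$ ($L{\left(W \right)} = W + 187 = 187 + W$)
$- L{\left(393 \right)} = - (187 + 393) = \left(-1\right) 580 = -580$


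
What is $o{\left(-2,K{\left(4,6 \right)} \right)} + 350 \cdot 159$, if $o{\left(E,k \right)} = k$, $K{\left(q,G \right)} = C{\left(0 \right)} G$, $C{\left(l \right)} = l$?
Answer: $55650$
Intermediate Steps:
$K{\left(q,G \right)} = 0$ ($K{\left(q,G \right)} = 0 G = 0$)
$o{\left(-2,K{\left(4,6 \right)} \right)} + 350 \cdot 159 = 0 + 350 \cdot 159 = 0 + 55650 = 55650$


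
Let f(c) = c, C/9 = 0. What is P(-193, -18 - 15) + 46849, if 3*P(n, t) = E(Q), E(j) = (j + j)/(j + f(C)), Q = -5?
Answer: 140549/3 ≈ 46850.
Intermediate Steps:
C = 0 (C = 9*0 = 0)
E(j) = 2 (E(j) = (j + j)/(j + 0) = (2*j)/j = 2)
P(n, t) = 2/3 (P(n, t) = (1/3)*2 = 2/3)
P(-193, -18 - 15) + 46849 = 2/3 + 46849 = 140549/3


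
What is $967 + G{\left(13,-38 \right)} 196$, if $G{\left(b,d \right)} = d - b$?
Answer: $-9029$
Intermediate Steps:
$967 + G{\left(13,-38 \right)} 196 = 967 + \left(-38 - 13\right) 196 = 967 - 9996 = -9029$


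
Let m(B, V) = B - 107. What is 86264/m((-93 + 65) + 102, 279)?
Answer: -86264/33 ≈ -2614.1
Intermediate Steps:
m(B, V) = -107 + B
86264/m((-93 + 65) + 102, 279) = 86264/(-107 + ((-93 + 65) + 102)) = 86264/(-107 + (-28 + 102)) = 86264/(-107 + 74) = 86264/(-33) = 86264*(-1/33) = -86264/33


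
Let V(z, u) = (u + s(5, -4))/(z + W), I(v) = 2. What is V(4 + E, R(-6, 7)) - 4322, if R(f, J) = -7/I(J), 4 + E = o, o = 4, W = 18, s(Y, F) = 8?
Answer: -190159/44 ≈ -4321.8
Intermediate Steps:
E = 0 (E = -4 + 4 = 0)
R(f, J) = -7/2
V(z, u) = (8 + u)/(18 + z) (V(z, u) = (u + 8)/(z + 18) = (8 + u)/(18 + z))
V(4 + E, R(-6, 7)) - 4322 = (8 - 7/2)/(18 + (4 + 0)) - 4322 = (9/2)/(18 + 4) - 4322 = (9/2)/22 - 4322 = (1/22)*(9/2) - 4322 = 9/44 - 4322 = -190159/44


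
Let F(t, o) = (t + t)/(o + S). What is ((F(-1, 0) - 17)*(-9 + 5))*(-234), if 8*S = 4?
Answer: -19656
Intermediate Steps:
S = ½ (S = (⅛)*4 = ½ ≈ 0.50000)
F(t, o) = 2*t/(½ + o) (F(t, o) = (t + t)/(o + ½) = (2*t)/(½ + o) = 2*t/(½ + o))
((F(-1, 0) - 17)*(-9 + 5))*(-234) = ((4*(-1)/(1 + 2*0) - 17)*(-9 + 5))*(-234) = ((4*(-1)/(1 + 0) - 17)*(-4))*(-234) = ((4*(-1)/1 - 17)*(-4))*(-234) = ((4*(-1)*1 - 17)*(-4))*(-234) = ((-4 - 17)*(-4))*(-234) = -21*(-4)*(-234) = 84*(-234) = -19656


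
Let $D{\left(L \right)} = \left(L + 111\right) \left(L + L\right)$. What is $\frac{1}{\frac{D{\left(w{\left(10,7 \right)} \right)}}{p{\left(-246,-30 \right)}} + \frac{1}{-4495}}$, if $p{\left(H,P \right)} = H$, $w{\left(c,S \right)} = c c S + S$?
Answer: $- \frac{552885}{2599575493} \approx -0.00021268$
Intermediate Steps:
$w{\left(c,S \right)} = S + S c^{2}$ ($w{\left(c,S \right)} = c^{2} S + S = S c^{2} + S = S + S c^{2}$)
$D{\left(L \right)} = 2 L \left(111 + L\right)$ ($D{\left(L \right)} = \left(111 + L\right) 2 L = 2 L \left(111 + L\right)$)
$\frac{1}{\frac{D{\left(w{\left(10,7 \right)} \right)}}{p{\left(-246,-30 \right)}} + \frac{1}{-4495}} = \frac{1}{\frac{2 \cdot 7 \left(1 + 10^{2}\right) \left(111 + 7 \left(1 + 10^{2}\right)\right)}{-246} + \frac{1}{-4495}} = \frac{1}{2 \cdot 7 \left(1 + 100\right) \left(111 + 7 \left(1 + 100\right)\right) \left(- \frac{1}{246}\right) - \frac{1}{4495}} = \frac{1}{2 \cdot 7 \cdot 101 \left(111 + 7 \cdot 101\right) \left(- \frac{1}{246}\right) - \frac{1}{4495}} = \frac{1}{2 \cdot 707 \left(111 + 707\right) \left(- \frac{1}{246}\right) - \frac{1}{4495}} = \frac{1}{2 \cdot 707 \cdot 818 \left(- \frac{1}{246}\right) - \frac{1}{4495}} = \frac{1}{1156652 \left(- \frac{1}{246}\right) - \frac{1}{4495}} = \frac{1}{- \frac{578326}{123} - \frac{1}{4495}} = \frac{1}{- \frac{2599575493}{552885}} = - \frac{552885}{2599575493}$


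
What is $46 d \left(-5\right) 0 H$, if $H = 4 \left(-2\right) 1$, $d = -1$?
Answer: $0$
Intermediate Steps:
$H = -8$ ($H = \left(-8\right) 1 = -8$)
$46 d \left(-5\right) 0 H = 46 \left(-1\right) \left(-5\right) 0 \left(-8\right) = 46 \cdot 5 \cdot 0 \left(-8\right) = 46 \cdot 0 \left(-8\right) = 0 \left(-8\right) = 0$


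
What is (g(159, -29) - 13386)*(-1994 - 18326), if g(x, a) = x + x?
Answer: 265541760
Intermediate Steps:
g(x, a) = 2*x
(g(159, -29) - 13386)*(-1994 - 18326) = (2*159 - 13386)*(-1994 - 18326) = (318 - 13386)*(-20320) = -13068*(-20320) = 265541760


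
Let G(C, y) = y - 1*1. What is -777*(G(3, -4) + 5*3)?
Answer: -7770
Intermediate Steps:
G(C, y) = -1 + y (G(C, y) = y - 1 = -1 + y)
-777*(G(3, -4) + 5*3) = -777*((-1 - 4) + 5*3) = -777*(-5 + 15) = -777*10 = -7770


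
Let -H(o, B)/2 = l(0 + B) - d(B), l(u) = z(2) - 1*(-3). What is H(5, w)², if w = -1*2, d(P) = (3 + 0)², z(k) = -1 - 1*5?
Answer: 576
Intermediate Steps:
z(k) = -6 (z(k) = -1 - 5 = -6)
l(u) = -3 (l(u) = -6 - 1*(-3) = -6 + 3 = -3)
d(P) = 9 (d(P) = 3² = 9)
w = -2
H(o, B) = 24 (H(o, B) = -2*(-3 - 1*9) = -2*(-3 - 9) = -2*(-12) = 24)
H(5, w)² = 24² = 576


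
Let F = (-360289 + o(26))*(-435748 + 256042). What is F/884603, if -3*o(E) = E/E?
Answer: 64746154936/884603 ≈ 73192.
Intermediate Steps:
o(E) = -1/3 (o(E) = -E/(3*E) = -1/3*1 = -1/3)
F = 64746154936 (F = (-360289 - 1/3)*(-435748 + 256042) = -1080868/3*(-179706) = 64746154936)
F/884603 = 64746154936/884603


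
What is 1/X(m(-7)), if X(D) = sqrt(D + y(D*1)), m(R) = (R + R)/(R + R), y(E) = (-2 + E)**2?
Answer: sqrt(2)/2 ≈ 0.70711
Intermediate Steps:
m(R) = 1 (m(R) = (2*R)/((2*R)) = (2*R)*(1/(2*R)) = 1)
X(D) = sqrt(D + (-2 + D)**2) (X(D) = sqrt(D + (-2 + D*1)**2) = sqrt(D + (-2 + D)**2))
1/X(m(-7)) = 1/(sqrt(1 + (-2 + 1)**2)) = 1/(sqrt(1 + (-1)**2)) = 1/(sqrt(1 + 1)) = 1/(sqrt(2)) = sqrt(2)/2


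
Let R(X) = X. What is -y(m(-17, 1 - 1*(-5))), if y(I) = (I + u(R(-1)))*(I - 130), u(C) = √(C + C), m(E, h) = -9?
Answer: -1251 + 139*I*√2 ≈ -1251.0 + 196.58*I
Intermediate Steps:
u(C) = √2*√C (u(C) = √(2*C) = √2*√C)
y(I) = (-130 + I)*(I + I*√2) (y(I) = (I + √2*√(-1))*(I - 130) = (I + √2*I)*(-130 + I) = (I + I*√2)*(-130 + I) = (-130 + I)*(I + I*√2))
-y(m(-17, 1 - 1*(-5))) = -((-9)² - 130*(-9) - 130*I*√2 + I*(-9)*√2) = -(81 + 1170 - 130*I*√2 - 9*I*√2) = -(1251 - 139*I*√2) = -1251 + 139*I*√2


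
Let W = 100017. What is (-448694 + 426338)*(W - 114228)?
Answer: 317701116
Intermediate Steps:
(-448694 + 426338)*(W - 114228) = (-448694 + 426338)*(100017 - 114228) = -22356*(-14211) = 317701116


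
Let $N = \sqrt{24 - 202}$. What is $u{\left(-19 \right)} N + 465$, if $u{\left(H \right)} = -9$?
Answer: $465 - 9 i \sqrt{178} \approx 465.0 - 120.07 i$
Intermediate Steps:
$N = i \sqrt{178}$ ($N = \sqrt{-178} = i \sqrt{178} \approx 13.342 i$)
$u{\left(-19 \right)} N + 465 = - 9 i \sqrt{178} + 465 = 465 - 9 i \sqrt{178}$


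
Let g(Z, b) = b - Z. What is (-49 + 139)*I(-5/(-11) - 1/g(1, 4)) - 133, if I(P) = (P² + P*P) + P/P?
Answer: -4883/121 ≈ -40.355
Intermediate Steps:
I(P) = 1 + 2*P² (I(P) = (P² + P²) + 1 = 2*P² + 1 = 1 + 2*P²)
(-49 + 139)*I(-5/(-11) - 1/g(1, 4)) - 133 = (-49 + 139)*(1 + 2*(-5/(-11) - 1/(4 - 1*1))²) - 133 = 90*(1 + 2*(-5*(-1/11) - 1/(4 - 1))²) - 133 = 90*(1 + 2*(5/11 - 1/3)²) - 133 = 90*(1 + 2*(5/11 - 1*⅓)²) - 133 = 90*(1 + 2*(5/11 - ⅓)²) - 133 = 90*(1 + 2*(4/33)²) - 133 = 90*(1 + 2*(16/1089)) - 133 = 90*(1 + 32/1089) - 133 = 90*(1121/1089) - 133 = 11210/121 - 133 = -4883/121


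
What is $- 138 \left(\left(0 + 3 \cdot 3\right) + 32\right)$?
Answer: $-5658$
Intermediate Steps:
$- 138 \left(\left(0 + 3 \cdot 3\right) + 32\right) = - 138 \left(\left(0 + 9\right) + 32\right) = - 138 \left(9 + 32\right) = \left(-138\right) 41 = -5658$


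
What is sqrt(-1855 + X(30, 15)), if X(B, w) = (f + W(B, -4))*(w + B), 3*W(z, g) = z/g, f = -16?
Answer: 5*I*sqrt(430)/2 ≈ 51.841*I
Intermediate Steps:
W(z, g) = z/(3*g) (W(z, g) = (z/g)/3 = z/(3*g))
X(B, w) = (-16 - B/12)*(B + w) (X(B, w) = (-16 + (1/3)*B/(-4))*(w + B) = (-16 + (1/3)*B*(-1/4))*(B + w) = (-16 - B/12)*(B + w))
sqrt(-1855 + X(30, 15)) = sqrt(-1855 + (-16*30 - 16*15 - 1/12*30**2 - 1/12*30*15)) = sqrt(-1855 + (-480 - 240 - 1/12*900 - 75/2)) = sqrt(-1855 + (-480 - 240 - 75 - 75/2)) = sqrt(-1855 - 1665/2) = sqrt(-5375/2) = 5*I*sqrt(430)/2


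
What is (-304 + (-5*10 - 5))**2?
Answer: 128881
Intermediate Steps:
(-304 + (-5*10 - 5))**2 = (-304 + (-50 - 5))**2 = (-304 - 55)**2 = (-359)**2 = 128881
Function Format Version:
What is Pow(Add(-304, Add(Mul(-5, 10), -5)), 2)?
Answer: 128881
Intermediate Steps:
Pow(Add(-304, Add(Mul(-5, 10), -5)), 2) = Pow(Add(-304, Add(-50, -5)), 2) = Pow(Add(-304, -55), 2) = Pow(-359, 2) = 128881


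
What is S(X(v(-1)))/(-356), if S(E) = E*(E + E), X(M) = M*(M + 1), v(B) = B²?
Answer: -2/89 ≈ -0.022472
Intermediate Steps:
X(M) = M*(1 + M)
S(E) = 2*E² (S(E) = E*(2*E) = 2*E²)
S(X(v(-1)))/(-356) = (2*((-1)²*(1 + (-1)²))²)/(-356) = (2*(1*(1 + 1))²)*(-1/356) = (2*(1*2)²)*(-1/356) = (2*2²)*(-1/356) = (2*4)*(-1/356) = 8*(-1/356) = -2/89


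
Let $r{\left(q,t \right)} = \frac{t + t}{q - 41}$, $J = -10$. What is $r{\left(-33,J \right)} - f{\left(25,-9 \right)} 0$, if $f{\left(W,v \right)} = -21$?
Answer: $\frac{10}{37} \approx 0.27027$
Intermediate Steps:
$r{\left(q,t \right)} = \frac{2 t}{-41 + q}$
$r{\left(-33,J \right)} - f{\left(25,-9 \right)} 0 = 2 \left(-10\right) \frac{1}{-41 - 33} - \left(-21\right) 0 = 2 \left(-10\right) \frac{1}{-74} - 0 = 2 \left(-10\right) \left(- \frac{1}{74}\right) + 0 = \frac{10}{37} + 0 = \frac{10}{37}$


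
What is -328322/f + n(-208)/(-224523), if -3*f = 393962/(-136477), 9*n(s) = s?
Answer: -10447459699902953/30618529659 ≈ -3.4121e+5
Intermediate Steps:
n(s) = s/9
f = 393962/409431 (f = -393962/(3*(-136477)) = -393962*(-1)/(3*136477) = -1/3*(-393962/136477) = 393962/409431 ≈ 0.96222)
-328322/f + n(-208)/(-224523) = -328322/393962/409431 + ((1/9)*(-208))/(-224523) = -328322*409431/393962 - 208/9*(-1/224523) = -67212602391/196981 + 16/155439 = -10447459699902953/30618529659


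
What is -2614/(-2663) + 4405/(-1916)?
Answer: -6722091/5102308 ≈ -1.3175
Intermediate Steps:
-2614/(-2663) + 4405/(-1916) = -2614*(-1/2663) + 4405*(-1/1916) = 2614/2663 - 4405/1916 = -6722091/5102308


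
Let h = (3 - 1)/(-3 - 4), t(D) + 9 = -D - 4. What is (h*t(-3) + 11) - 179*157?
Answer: -196624/7 ≈ -28089.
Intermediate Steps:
t(D) = -13 - D (t(D) = -9 + (-D - 4) = -9 + (-4 - D) = -13 - D)
h = -2/7 (h = 2/(-7) = 2*(-⅐) = -2/7 ≈ -0.28571)
(h*t(-3) + 11) - 179*157 = (-2*(-13 - 1*(-3))/7 + 11) - 179*157 = (-2*(-13 + 3)/7 + 11) - 28103 = (-2/7*(-10) + 11) - 28103 = (20/7 + 11) - 28103 = 97/7 - 28103 = -196624/7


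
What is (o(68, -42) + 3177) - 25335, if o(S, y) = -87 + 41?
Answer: -22204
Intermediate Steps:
o(S, y) = -46
(o(68, -42) + 3177) - 25335 = (-46 + 3177) - 25335 = 3131 - 25335 = -22204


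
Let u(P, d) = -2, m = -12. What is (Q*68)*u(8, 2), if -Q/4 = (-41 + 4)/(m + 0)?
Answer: 5032/3 ≈ 1677.3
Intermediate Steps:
Q = -37/3 (Q = -4*(-41 + 4)/(-12 + 0) = -(-148)/(-12) = -(-148)*(-1)/12 = -4*37/12 = -37/3 ≈ -12.333)
(Q*68)*u(8, 2) = -37/3*68*(-2) = -2516/3*(-2) = 5032/3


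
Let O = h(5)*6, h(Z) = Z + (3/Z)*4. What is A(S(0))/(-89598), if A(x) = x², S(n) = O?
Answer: -8214/373325 ≈ -0.022002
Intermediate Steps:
h(Z) = Z + 12/Z
O = 222/5 (O = (5 + 12/5)*6 = (37/5)*6 = 222/5 ≈ 44.400)
S(n) = 222/5
A(S(0))/(-89598) = (222/5)²/(-89598) = (49284/25)*(-1/89598) = -8214/373325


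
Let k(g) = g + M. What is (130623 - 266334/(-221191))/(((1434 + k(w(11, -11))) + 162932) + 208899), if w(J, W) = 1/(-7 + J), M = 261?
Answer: 38523864436/110160859685 ≈ 0.34971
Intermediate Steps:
k(g) = 261 + g (k(g) = g + 261 = 261 + g)
(130623 - 266334/(-221191))/(((1434 + k(w(11, -11))) + 162932) + 208899) = (130623 - 266334/(-221191))/(((1434 + (261 + 1/(-7 + 11))) + 162932) + 208899) = (130623 - 266334*(-1/221191))/(((1434 + (261 + 1/4)) + 162932) + 208899) = (130623 + 266334/221191)/(((1434 + (261 + ¼)) + 162932) + 208899) = 28892898327/(221191*(((1434 + 1045/4) + 162932) + 208899)) = 28892898327/(221191*((6781/4 + 162932) + 208899)) = 28892898327/(221191*(658509/4 + 208899)) = 28892898327/(221191*(1494105/4)) = (28892898327/221191)*(4/1494105) = 38523864436/110160859685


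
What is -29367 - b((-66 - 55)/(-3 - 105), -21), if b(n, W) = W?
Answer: -29346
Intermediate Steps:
-29367 - b((-66 - 55)/(-3 - 105), -21) = -29367 - 1*(-21) = -29367 + 21 = -29346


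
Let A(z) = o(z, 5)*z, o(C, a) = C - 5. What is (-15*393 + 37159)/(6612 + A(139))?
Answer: 15632/12619 ≈ 1.2388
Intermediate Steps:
o(C, a) = -5 + C
A(z) = z*(-5 + z) (A(z) = (-5 + z)*z = z*(-5 + z))
(-15*393 + 37159)/(6612 + A(139)) = (-15*393 + 37159)/(6612 + 139*(-5 + 139)) = (-5895 + 37159)/(6612 + 139*134) = 31264/(6612 + 18626) = 31264/25238 = 31264*(1/25238) = 15632/12619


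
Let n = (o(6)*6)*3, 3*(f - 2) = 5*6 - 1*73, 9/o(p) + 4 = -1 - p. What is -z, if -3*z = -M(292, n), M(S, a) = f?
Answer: 37/9 ≈ 4.1111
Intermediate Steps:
o(p) = 9/(-5 - p) (o(p) = 9/(-4 + (-1 - p)) = 9/(-5 - p))
f = -37/3 (f = 2 + (5*6 - 1*73)/3 = 2 + (30 - 73)/3 = 2 + (1/3)*(-43) = 2 - 43/3 = -37/3 ≈ -12.333)
n = -162/11 (n = (-9/(5 + 6)*6)*3 = (-9/11*6)*3 = (-9*1/11*6)*3 = -9/11*6*3 = -54/11*3 = -162/11 ≈ -14.727)
M(S, a) = -37/3
z = -37/9 (z = -(-1)*(-37)/(3*3) = -1/3*37/3 = -37/9 ≈ -4.1111)
-z = -1*(-37/9) = 37/9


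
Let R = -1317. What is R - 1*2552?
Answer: -3869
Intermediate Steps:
R - 1*2552 = -1317 - 1*2552 = -1317 - 2552 = -3869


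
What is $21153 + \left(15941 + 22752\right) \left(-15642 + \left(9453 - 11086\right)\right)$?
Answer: $-668400422$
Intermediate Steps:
$21153 + \left(15941 + 22752\right) \left(-15642 + \left(9453 - 11086\right)\right) = 21153 + 38693 \left(-15642 - 1633\right) = 21153 + 38693 \left(-17275\right) = 21153 - 668421575 = -668400422$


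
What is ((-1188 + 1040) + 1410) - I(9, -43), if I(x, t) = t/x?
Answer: 11401/9 ≈ 1266.8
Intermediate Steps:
((-1188 + 1040) + 1410) - I(9, -43) = ((-1188 + 1040) + 1410) - (-43)/9 = (-148 + 1410) - (-43)/9 = 1262 - 1*(-43/9) = 1262 + 43/9 = 11401/9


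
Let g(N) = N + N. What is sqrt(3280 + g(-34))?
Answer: 2*sqrt(803) ≈ 56.674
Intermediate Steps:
g(N) = 2*N
sqrt(3280 + g(-34)) = sqrt(3280 + 2*(-34)) = sqrt(3280 - 68) = sqrt(3212) = 2*sqrt(803)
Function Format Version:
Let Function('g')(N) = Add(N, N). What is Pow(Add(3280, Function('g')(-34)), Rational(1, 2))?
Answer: Mul(2, Pow(803, Rational(1, 2))) ≈ 56.674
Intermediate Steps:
Function('g')(N) = Mul(2, N)
Pow(Add(3280, Function('g')(-34)), Rational(1, 2)) = Pow(Add(3280, Mul(2, -34)), Rational(1, 2)) = Pow(Add(3280, -68), Rational(1, 2)) = Pow(3212, Rational(1, 2)) = Mul(2, Pow(803, Rational(1, 2)))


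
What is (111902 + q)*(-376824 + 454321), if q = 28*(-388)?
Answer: 7830141886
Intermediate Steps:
q = -10864
(111902 + q)*(-376824 + 454321) = (111902 - 10864)*(-376824 + 454321) = 101038*77497 = 7830141886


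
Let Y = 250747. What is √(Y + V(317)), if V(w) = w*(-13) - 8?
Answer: 3*√27402 ≈ 496.61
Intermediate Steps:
V(w) = -8 - 13*w (V(w) = -13*w - 8 = -8 - 13*w)
√(Y + V(317)) = √(250747 + (-8 - 13*317)) = √(250747 + (-8 - 4121)) = √(250747 - 4129) = √246618 = 3*√27402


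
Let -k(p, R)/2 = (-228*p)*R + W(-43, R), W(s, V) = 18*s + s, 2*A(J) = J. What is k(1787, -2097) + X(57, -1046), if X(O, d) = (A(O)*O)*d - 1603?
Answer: -1710485780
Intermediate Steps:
A(J) = J/2
X(O, d) = -1603 + d*O²/2 (X(O, d) = ((O/2)*O)*d - 1603 = (O²/2)*d - 1603 = d*O²/2 - 1603 = -1603 + d*O²/2)
W(s, V) = 19*s
k(p, R) = 1634 + 456*R*p (k(p, R) = -2*((-228*p)*R + 19*(-43)) = -2*(-228*R*p - 817) = -2*(-817 - 228*R*p) = 1634 + 456*R*p)
k(1787, -2097) + X(57, -1046) = (1634 + 456*(-2097)*1787) + (-1603 + (½)*(-1046)*57²) = (1634 - 1708786584) + (-1603 + (½)*(-1046)*3249) = -1708784950 + (-1603 - 1699227) = -1708784950 - 1700830 = -1710485780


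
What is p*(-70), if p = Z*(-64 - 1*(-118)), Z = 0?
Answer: 0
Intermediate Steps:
p = 0 (p = 0*(-64 - 1*(-118)) = 0*(-64 + 118) = 0*54 = 0)
p*(-70) = 0*(-70) = 0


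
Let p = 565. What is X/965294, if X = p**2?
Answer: 319225/965294 ≈ 0.33070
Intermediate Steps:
X = 319225 (X = 565**2 = 319225)
X/965294 = 319225/965294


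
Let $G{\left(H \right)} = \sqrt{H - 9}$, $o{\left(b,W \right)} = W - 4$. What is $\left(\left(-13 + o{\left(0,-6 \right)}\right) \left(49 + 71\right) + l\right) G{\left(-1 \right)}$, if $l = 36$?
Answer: $- 2724 i \sqrt{10} \approx - 8614.0 i$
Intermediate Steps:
$o{\left(b,W \right)} = -4 + W$
$G{\left(H \right)} = \sqrt{-9 + H}$
$\left(\left(-13 + o{\left(0,-6 \right)}\right) \left(49 + 71\right) + l\right) G{\left(-1 \right)} = \left(\left(-13 - 10\right) \left(49 + 71\right) + 36\right) \sqrt{-9 - 1} = \left(\left(-13 - 10\right) 120 + 36\right) \sqrt{-10} = \left(\left(-23\right) 120 + 36\right) i \sqrt{10} = \left(-2760 + 36\right) i \sqrt{10} = - 2724 i \sqrt{10}$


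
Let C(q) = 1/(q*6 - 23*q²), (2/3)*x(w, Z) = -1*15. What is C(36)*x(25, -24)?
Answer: 5/6576 ≈ 0.00076034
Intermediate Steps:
x(w, Z) = -45/2 (x(w, Z) = 3*(-1*15)/2 = (3/2)*(-15) = -45/2)
C(q) = 1/(-23*q² + 6*q) (C(q) = 1/(6*q - 23*q²) = 1/(-23*q² + 6*q))
C(36)*x(25, -24) = -1/(36*(-6 + 23*36))*(-45/2) = -1*1/36/(-6 + 828)*(-45/2) = -1*1/36/822*(-45/2) = -1*1/36*1/822*(-45/2) = -1/29592*(-45/2) = 5/6576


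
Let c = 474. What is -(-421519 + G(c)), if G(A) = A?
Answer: 421045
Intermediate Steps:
-(-421519 + G(c)) = -(-421519 + 474) = -1*(-421045) = 421045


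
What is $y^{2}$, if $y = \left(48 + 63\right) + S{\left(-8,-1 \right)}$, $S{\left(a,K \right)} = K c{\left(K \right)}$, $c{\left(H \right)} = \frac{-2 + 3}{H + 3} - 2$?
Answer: $\frac{50625}{4} \approx 12656.0$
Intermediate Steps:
$c{\left(H \right)} = -2 + \frac{1}{3 + H}$ ($c{\left(H \right)} = 1 \frac{1}{3 + H} - 2 = \frac{1}{3 + H} - 2 = -2 + \frac{1}{3 + H}$)
$S{\left(a,K \right)} = \frac{K \left(-5 - 2 K\right)}{3 + K}$ ($S{\left(a,K \right)} = K \frac{-5 - 2 K}{3 + K} = \frac{K \left(-5 - 2 K\right)}{3 + K}$)
$y = \frac{225}{2}$ ($y = \left(48 + 63\right) - - \frac{5 + 2 \left(-1\right)}{3 - 1} = 111 - - \frac{5 - 2}{2} = 111 - \left(-1\right) \frac{1}{2} \cdot 3 = 111 + \frac{3}{2} = \frac{225}{2} \approx 112.5$)
$y^{2} = \left(\frac{225}{2}\right)^{2} = \frac{50625}{4}$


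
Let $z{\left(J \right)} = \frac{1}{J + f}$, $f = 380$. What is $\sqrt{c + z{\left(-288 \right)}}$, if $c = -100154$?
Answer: $\frac{i \sqrt{211925841}}{46} \approx 316.47 i$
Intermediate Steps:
$z{\left(J \right)} = \frac{1}{380 + J}$ ($z{\left(J \right)} = \frac{1}{J + 380} = \frac{1}{380 + J}$)
$\sqrt{c + z{\left(-288 \right)}} = \sqrt{-100154 + \frac{1}{380 - 288}} = \sqrt{-100154 + \frac{1}{92}} = \sqrt{- \frac{9214167}{92}} = \frac{i \sqrt{211925841}}{46}$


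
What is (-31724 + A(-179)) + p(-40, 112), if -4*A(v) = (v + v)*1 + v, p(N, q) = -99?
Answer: -126755/4 ≈ -31689.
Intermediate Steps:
A(v) = -3*v/4 (A(v) = -((v + v)*1 + v)/4 = -((2*v)*1 + v)/4 = -(2*v + v)/4 = -3*v/4)
(-31724 + A(-179)) + p(-40, 112) = (-31724 - ¾*(-179)) - 99 = (-31724 + 537/4) - 99 = -126359/4 - 99 = -126755/4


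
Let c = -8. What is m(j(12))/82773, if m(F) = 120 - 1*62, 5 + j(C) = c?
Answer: 58/82773 ≈ 0.00070071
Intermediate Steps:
j(C) = -13 (j(C) = -5 - 8 = -13)
m(F) = 58 (m(F) = 120 - 62 = 58)
m(j(12))/82773 = 58/82773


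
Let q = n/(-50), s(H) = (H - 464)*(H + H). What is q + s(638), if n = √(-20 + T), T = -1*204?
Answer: 222024 - 2*I*√14/25 ≈ 2.2202e+5 - 0.29933*I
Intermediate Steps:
T = -204
s(H) = 2*H*(-464 + H) (s(H) = (-464 + H)*(2*H) = 2*H*(-464 + H))
n = 4*I*√14 (n = √(-20 - 204) = √(-224) = 4*I*√14 ≈ 14.967*I)
q = -2*I*√14/25 (q = (4*I*√14)/(-50) = -2*I*√14/25 ≈ -0.29933*I)
q + s(638) = -2*I*√14/25 + 2*638*(-464 + 638) = -2*I*√14/25 + 2*638*174 = -2*I*√14/25 + 222024 = 222024 - 2*I*√14/25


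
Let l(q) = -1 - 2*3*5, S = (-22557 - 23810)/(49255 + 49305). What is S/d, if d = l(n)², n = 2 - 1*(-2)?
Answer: -46367/94716160 ≈ -0.00048954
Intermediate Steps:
S = -46367/98560 ≈ -0.47044
n = 4 (n = 2 + 2 = 4)
l(q) = -31 (l(q) = -1 - 6*5 = -1 - 1*30 = -1 - 30 = -31)
d = 961 (d = (-31)² = 961)
S/d = -46367/98560/961 = -46367/98560*1/961 = -46367/94716160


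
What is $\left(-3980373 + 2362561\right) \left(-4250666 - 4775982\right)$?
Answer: $14603419454176$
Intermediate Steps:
$\left(-3980373 + 2362561\right) \left(-4250666 - 4775982\right) = \left(-1617812\right) \left(-9026648\right) = 14603419454176$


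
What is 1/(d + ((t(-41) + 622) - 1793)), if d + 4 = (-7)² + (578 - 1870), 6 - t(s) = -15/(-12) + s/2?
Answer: -4/9571 ≈ -0.00041793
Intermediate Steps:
t(s) = 19/4 - s/2 (t(s) = 6 - (-15/(-12) + s/2) = 6 - (-15*(-1/12) + s*(½)) = 6 - (5/4 + s/2) = 6 + (-5/4 - s/2) = 19/4 - s/2)
d = -1247 (d = -4 + ((-7)² + (578 - 1870)) = -4 + (49 - 1292) = -4 - 1243 = -1247)
1/(d + ((t(-41) + 622) - 1793)) = 1/(-1247 + (((19/4 - ½*(-41)) + 622) - 1793)) = 1/(-1247 + (((19/4 + 41/2) + 622) - 1793)) = 1/(-1247 + ((101/4 + 622) - 1793)) = 1/(-1247 + (2589/4 - 1793)) = 1/(-1247 - 4583/4) = 1/(-9571/4) = -4/9571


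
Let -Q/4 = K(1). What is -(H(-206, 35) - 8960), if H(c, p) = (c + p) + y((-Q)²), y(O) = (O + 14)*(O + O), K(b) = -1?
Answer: 8171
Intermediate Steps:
Q = 4 (Q = -4*(-1) = 4)
y(O) = 2*O*(14 + O) (y(O) = (14 + O)*(2*O) = 2*O*(14 + O))
H(c, p) = 960 + c + p (H(c, p) = (c + p) + 2*(-1*4)²*(14 + (-1*4)²) = (c + p) + 2*(-4)²*(14 + (-4)²) = (c + p) + 2*16*(14 + 16) = (c + p) + 2*16*30 = (c + p) + 960 = 960 + c + p)
-(H(-206, 35) - 8960) = -((960 - 206 + 35) - 8960) = -(789 - 8960) = -1*(-8171) = 8171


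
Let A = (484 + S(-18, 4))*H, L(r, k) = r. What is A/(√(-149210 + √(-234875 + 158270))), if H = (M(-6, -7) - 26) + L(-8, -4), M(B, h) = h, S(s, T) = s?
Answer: -19106/√(-149210 + I*√76605) ≈ -0.045874 + 49.462*I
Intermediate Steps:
H = -41 (H = (-7 - 26) - 8 = -33 - 8 = -41)
A = -19106 (A = (484 - 18)*(-41) = 466*(-41) = -19106)
A/(√(-149210 + √(-234875 + 158270))) = -19106/√(-149210 + √(-234875 + 158270)) = -19106/√(-149210 + √(-76605)) = -19106/√(-149210 + I*√76605)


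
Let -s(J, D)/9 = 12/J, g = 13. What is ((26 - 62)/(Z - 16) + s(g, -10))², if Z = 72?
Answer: 2653641/33124 ≈ 80.112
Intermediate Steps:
s(J, D) = -108/J
((26 - 62)/(Z - 16) + s(g, -10))² = ((26 - 62)/(72 - 16) - 108/13)² = (-36/56 - 108*1/13)² = (-36*1/56 - 108/13)² = (-9/14 - 108/13)² = (-1629/182)² = 2653641/33124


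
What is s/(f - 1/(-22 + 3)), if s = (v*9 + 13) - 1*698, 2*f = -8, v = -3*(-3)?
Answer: 11476/75 ≈ 153.01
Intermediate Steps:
v = 9
f = -4 (f = (½)*(-8) = -4)
s = -604 (s = (9*9 + 13) - 1*698 = (81 + 13) - 698 = 94 - 698 = -604)
s/(f - 1/(-22 + 3)) = -604/(-4 - 1/(-22 + 3)) = -604/(-4 - 1/(-19)) = -604/(-4 - 1*(-1/19)) = -604/(-4 + 1/19) = -604/(-75/19) = -604*(-19/75) = 11476/75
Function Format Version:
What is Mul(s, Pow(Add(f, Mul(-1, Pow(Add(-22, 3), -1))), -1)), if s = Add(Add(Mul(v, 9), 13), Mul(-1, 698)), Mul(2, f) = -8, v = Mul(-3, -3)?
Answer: Rational(11476, 75) ≈ 153.01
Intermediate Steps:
v = 9
f = -4 (f = Mul(Rational(1, 2), -8) = -4)
s = -604 (s = Add(Add(Mul(9, 9), 13), Mul(-1, 698)) = Add(Add(81, 13), -698) = Add(94, -698) = -604)
Mul(s, Pow(Add(f, Mul(-1, Pow(Add(-22, 3), -1))), -1)) = Mul(-604, Pow(Add(-4, Mul(-1, Pow(Add(-22, 3), -1))), -1)) = Mul(-604, Pow(Add(-4, Mul(-1, Pow(-19, -1))), -1)) = Mul(-604, Pow(Add(-4, Mul(-1, Rational(-1, 19))), -1)) = Mul(-604, Pow(Add(-4, Rational(1, 19)), -1)) = Mul(-604, Pow(Rational(-75, 19), -1)) = Mul(-604, Rational(-19, 75)) = Rational(11476, 75)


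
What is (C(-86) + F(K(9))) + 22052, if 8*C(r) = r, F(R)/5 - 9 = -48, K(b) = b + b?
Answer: 87385/4 ≈ 21846.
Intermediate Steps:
K(b) = 2*b
F(R) = -195 (F(R) = 45 + 5*(-48) = 45 - 240 = -195)
C(r) = r/8
(C(-86) + F(K(9))) + 22052 = ((⅛)*(-86) - 195) + 22052 = (-43/4 - 195) + 22052 = -823/4 + 22052 = 87385/4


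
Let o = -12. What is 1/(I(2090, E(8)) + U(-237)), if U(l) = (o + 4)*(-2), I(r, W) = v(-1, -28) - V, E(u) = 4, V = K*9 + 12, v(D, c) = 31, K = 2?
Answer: 1/17 ≈ 0.058824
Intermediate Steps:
V = 30 (V = 2*9 + 12 = 18 + 12 = 30)
I(r, W) = 1 (I(r, W) = 31 - 1*30 = 31 - 30 = 1)
U(l) = 16 (U(l) = (-12 + 4)*(-2) = -8*(-2) = 16)
1/(I(2090, E(8)) + U(-237)) = 1/(1 + 16) = 1/17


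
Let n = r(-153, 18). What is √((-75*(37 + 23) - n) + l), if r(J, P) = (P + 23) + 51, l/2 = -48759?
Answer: I*√102110 ≈ 319.55*I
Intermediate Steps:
l = -97518 (l = 2*(-48759) = -97518)
r(J, P) = 74 + P (r(J, P) = (23 + P) + 51 = 74 + P)
n = 92 (n = 74 + 18 = 92)
√((-75*(37 + 23) - n) + l) = √((-75*(37 + 23) - 1*92) - 97518) = √((-75*60 - 92) - 97518) = √((-4500 - 92) - 97518) = √(-4592 - 97518) = √(-102110) = I*√102110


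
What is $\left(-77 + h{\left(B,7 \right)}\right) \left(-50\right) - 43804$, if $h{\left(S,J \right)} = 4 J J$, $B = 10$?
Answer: $-49754$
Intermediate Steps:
$h{\left(S,J \right)} = 4 J^{2}$
$\left(-77 + h{\left(B,7 \right)}\right) \left(-50\right) - 43804 = \left(-77 + 4 \cdot 7^{2}\right) \left(-50\right) - 43804 = \left(-77 + 4 \cdot 49\right) \left(-50\right) - 43804 = \left(-77 + 196\right) \left(-50\right) - 43804 = 119 \left(-50\right) - 43804 = -5950 - 43804 = -49754$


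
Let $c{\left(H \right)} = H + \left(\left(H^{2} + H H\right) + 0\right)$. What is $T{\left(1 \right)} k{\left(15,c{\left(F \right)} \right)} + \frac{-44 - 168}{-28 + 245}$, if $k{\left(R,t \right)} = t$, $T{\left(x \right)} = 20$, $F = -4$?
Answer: $\frac{121308}{217} \approx 559.02$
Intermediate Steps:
$c{\left(H \right)} = H + 2 H^{2}$ ($c{\left(H \right)} = H + \left(\left(H^{2} + H^{2}\right) + 0\right) = H + \left(2 H^{2} + 0\right) = H + 2 H^{2}$)
$T{\left(1 \right)} k{\left(15,c{\left(F \right)} \right)} + \frac{-44 - 168}{-28 + 245} = 20 \left(- 4 \left(1 + 2 \left(-4\right)\right)\right) + \frac{-44 - 168}{-28 + 245} = 20 \left(- 4 \left(1 - 8\right)\right) - \frac{212}{217} = 20 \left(\left(-4\right) \left(-7\right)\right) - \frac{212}{217} = 20 \cdot 28 - \frac{212}{217} = 560 - \frac{212}{217} = \frac{121308}{217}$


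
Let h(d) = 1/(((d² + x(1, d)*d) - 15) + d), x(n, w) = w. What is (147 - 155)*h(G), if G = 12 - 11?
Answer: ⅔ ≈ 0.66667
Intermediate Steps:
G = 1
h(d) = 1/(-15 + d + 2*d²) (h(d) = 1/(((d² + d*d) - 15) + d) = 1/(((d² + d²) - 15) + d) = 1/((2*d² - 15) + d) = 1/((-15 + 2*d²) + d) = 1/(-15 + d + 2*d²))
(147 - 155)*h(G) = (147 - 155)/(-15 + 1 + 2*1²) = -8/(-15 + 1 + 2*1) = -8/(-15 + 1 + 2) = -8/(-12) = -8*(-1/12) = ⅔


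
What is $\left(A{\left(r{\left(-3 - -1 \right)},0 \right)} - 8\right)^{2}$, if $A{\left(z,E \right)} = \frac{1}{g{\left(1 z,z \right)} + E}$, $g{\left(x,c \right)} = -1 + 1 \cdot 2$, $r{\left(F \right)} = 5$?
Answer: $49$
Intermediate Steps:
$g{\left(x,c \right)} = 1$ ($g{\left(x,c \right)} = -1 + 2 = 1$)
$A{\left(z,E \right)} = \frac{1}{1 + E}$
$\left(A{\left(r{\left(-3 - -1 \right)},0 \right)} - 8\right)^{2} = \left(\frac{1}{1 + 0} - 8\right)^{2} = \left(1^{-1} - 8\right)^{2} = \left(1 - 8\right)^{2} = \left(-7\right)^{2} = 49$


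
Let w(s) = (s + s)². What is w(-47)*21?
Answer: 185556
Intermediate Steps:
w(s) = 4*s² (w(s) = (2*s)² = 4*s²)
w(-47)*21 = (4*(-47)²)*21 = (4*2209)*21 = 8836*21 = 185556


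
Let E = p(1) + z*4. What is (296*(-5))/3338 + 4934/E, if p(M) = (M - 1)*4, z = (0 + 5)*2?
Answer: 4102623/33380 ≈ 122.91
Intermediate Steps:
z = 10 (z = 5*2 = 10)
p(M) = -4 + 4*M (p(M) = (-1 + M)*4 = -4 + 4*M)
E = 40 (E = (-4 + 4*1) + 10*4 = (-4 + 4) + 40 = 0 + 40 = 40)
(296*(-5))/3338 + 4934/E = (296*(-5))/3338 + 4934/40 = -1480*1/3338 + 4934*(1/40) = -740/1669 + 2467/20 = 4102623/33380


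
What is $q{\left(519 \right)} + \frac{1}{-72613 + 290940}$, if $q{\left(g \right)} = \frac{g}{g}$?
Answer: $\frac{218328}{218327} \approx 1.0$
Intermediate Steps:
$q{\left(g \right)} = 1$
$q{\left(519 \right)} + \frac{1}{-72613 + 290940} = 1 + \frac{1}{-72613 + 290940} = 1 + \frac{1}{218327} = \frac{218328}{218327}$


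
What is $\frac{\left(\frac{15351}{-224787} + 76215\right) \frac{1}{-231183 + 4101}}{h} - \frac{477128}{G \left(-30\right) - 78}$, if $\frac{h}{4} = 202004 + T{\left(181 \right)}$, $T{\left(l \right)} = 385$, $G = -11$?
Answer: $- \frac{91281328120094093995}{48211160697395388} \approx -1893.4$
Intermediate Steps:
$h = 809556$ ($h = 4 \left(202004 + 385\right) = 4 \cdot 202389 = 809556$)
$\frac{\left(\frac{15351}{-224787} + 76215\right) \frac{1}{-231183 + 4101}}{h} - \frac{477128}{G \left(-30\right) - 78} = \frac{\left(\frac{15351}{-224787} + 76215\right) \frac{1}{-231183 + 4101}}{809556} - \frac{477128}{\left(-11\right) \left(-30\right) - 78} = \frac{15351 \left(- \frac{1}{224787}\right) + 76215}{-227082} \cdot \frac{1}{809556} - \frac{477128}{330 - 78} = \left(- \frac{5117}{74929} + 76215\right) \left(- \frac{1}{227082}\right) \frac{1}{809556} - \frac{477128}{252} = \frac{5710708618}{74929} \left(- \frac{1}{227082}\right) \frac{1}{809556} - \frac{119282}{63} = \left(- \frac{2855354309}{8507513589}\right) \frac{1}{809556} - \frac{119282}{63} = - \frac{2855354309}{6887308671056484} - \frac{119282}{63} = - \frac{91281328120094093995}{48211160697395388}$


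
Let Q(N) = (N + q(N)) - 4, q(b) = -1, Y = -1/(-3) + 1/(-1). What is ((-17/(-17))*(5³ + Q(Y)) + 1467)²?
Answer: 22648081/9 ≈ 2.5165e+6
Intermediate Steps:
Y = -⅔ (Y = -1*(-⅓) + 1*(-1) = ⅓ - 1 = -⅔ ≈ -0.66667)
Q(N) = -5 + N (Q(N) = (N - 1) - 4 = (-1 + N) - 4 = -5 + N)
((-17/(-17))*(5³ + Q(Y)) + 1467)² = ((-17/(-17))*(5³ + (-5 - ⅔)) + 1467)² = ((-17*(-1/17))*(125 - 17/3) + 1467)² = (1*(358/3) + 1467)² = (358/3 + 1467)² = (4759/3)² = 22648081/9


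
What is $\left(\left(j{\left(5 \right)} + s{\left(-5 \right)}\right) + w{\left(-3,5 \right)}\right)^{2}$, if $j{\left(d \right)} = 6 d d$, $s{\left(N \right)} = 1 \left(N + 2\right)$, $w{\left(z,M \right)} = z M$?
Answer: $17424$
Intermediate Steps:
$w{\left(z,M \right)} = M z$
$s{\left(N \right)} = 2 + N$ ($s{\left(N \right)} = 1 \left(2 + N\right) = 2 + N$)
$j{\left(d \right)} = 6 d^{2}$
$\left(\left(j{\left(5 \right)} + s{\left(-5 \right)}\right) + w{\left(-3,5 \right)}\right)^{2} = \left(\left(6 \cdot 5^{2} + \left(2 - 5\right)\right) + 5 \left(-3\right)\right)^{2} = \left(\left(6 \cdot 25 - 3\right) - 15\right)^{2} = \left(\left(150 - 3\right) - 15\right)^{2} = \left(147 - 15\right)^{2} = 132^{2} = 17424$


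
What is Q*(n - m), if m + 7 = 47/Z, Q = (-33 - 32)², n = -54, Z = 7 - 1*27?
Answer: -754585/4 ≈ -1.8865e+5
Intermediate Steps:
Z = -20 (Z = 7 - 27 = -20)
Q = 4225 (Q = (-65)² = 4225)
m = -187/20 (m = -7 + 47/(-20) = -7 + 47*(-1/20) = -7 - 47/20 = -187/20 ≈ -9.3500)
Q*(n - m) = 4225*(-54 - 1*(-187/20)) = 4225*(-54 + 187/20) = 4225*(-893/20) = -754585/4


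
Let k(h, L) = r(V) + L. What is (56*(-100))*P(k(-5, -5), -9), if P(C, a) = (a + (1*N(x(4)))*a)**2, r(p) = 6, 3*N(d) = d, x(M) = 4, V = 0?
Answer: -2469600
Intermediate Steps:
N(d) = d/3
k(h, L) = 6 + L
P(C, a) = 49*a**2/9 (P(C, a) = (a + (1*((1/3)*4))*a)**2 = (a + (1*(4/3))*a)**2 = (a + 4*a/3)**2 = (7*a/3)**2 = 49*a**2/9)
(56*(-100))*P(k(-5, -5), -9) = (56*(-100))*((49/9)*(-9)**2) = -274400*81/9 = -5600*441 = -2469600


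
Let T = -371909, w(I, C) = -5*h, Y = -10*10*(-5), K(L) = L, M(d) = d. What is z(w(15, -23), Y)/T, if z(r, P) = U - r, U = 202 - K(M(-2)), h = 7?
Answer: -239/371909 ≈ -0.00064263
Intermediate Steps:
Y = 500 (Y = -100*(-5) = 500)
U = 204 (U = 202 - 1*(-2) = 202 + 2 = 204)
w(I, C) = -35 (w(I, C) = -5*7 = -35)
z(r, P) = 204 - r
z(w(15, -23), Y)/T = (204 - 1*(-35))/(-371909) = (204 + 35)*(-1/371909) = 239*(-1/371909) = -239/371909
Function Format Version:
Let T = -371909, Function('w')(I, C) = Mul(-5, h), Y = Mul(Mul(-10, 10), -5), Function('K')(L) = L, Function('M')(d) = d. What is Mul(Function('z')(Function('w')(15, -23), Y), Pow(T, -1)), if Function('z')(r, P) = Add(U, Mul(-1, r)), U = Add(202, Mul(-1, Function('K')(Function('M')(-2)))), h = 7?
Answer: Rational(-239, 371909) ≈ -0.00064263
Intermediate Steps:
Y = 500 (Y = Mul(-100, -5) = 500)
U = 204 (U = Add(202, Mul(-1, -2)) = Add(202, 2) = 204)
Function('w')(I, C) = -35 (Function('w')(I, C) = Mul(-5, 7) = -35)
Function('z')(r, P) = Add(204, Mul(-1, r))
Mul(Function('z')(Function('w')(15, -23), Y), Pow(T, -1)) = Mul(Add(204, Mul(-1, -35)), Pow(-371909, -1)) = Mul(Add(204, 35), Rational(-1, 371909)) = Mul(239, Rational(-1, 371909)) = Rational(-239, 371909)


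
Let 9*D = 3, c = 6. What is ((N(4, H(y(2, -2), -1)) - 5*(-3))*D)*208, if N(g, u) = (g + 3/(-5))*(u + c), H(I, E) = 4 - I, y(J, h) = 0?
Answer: 10192/3 ≈ 3397.3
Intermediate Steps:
D = ⅓ (D = (⅑)*3 = ⅓ ≈ 0.33333)
N(g, u) = (6 + u)*(-⅗ + g) (N(g, u) = (g + 3/(-5))*(u + 6) = (g + 3*(-⅕))*(6 + u) = (g - ⅗)*(6 + u) = (-⅗ + g)*(6 + u) = (6 + u)*(-⅗ + g))
((N(4, H(y(2, -2), -1)) - 5*(-3))*D)*208 = (((-18/5 + 6*4 - 3*(4 - 1*0)/5 + 4*(4 - 1*0)) - 5*(-3))*(⅓))*208 = (((-18/5 + 24 - 3*(4 + 0)/5 + 4*(4 + 0)) + 15)*(⅓))*208 = (((-18/5 + 24 - ⅗*4 + 4*4) + 15)*(⅓))*208 = (((-18/5 + 24 - 12/5 + 16) + 15)*(⅓))*208 = ((34 + 15)*(⅓))*208 = (49*(⅓))*208 = (49/3)*208 = 10192/3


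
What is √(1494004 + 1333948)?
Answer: 4*√176747 ≈ 1681.7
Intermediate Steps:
√(1494004 + 1333948) = √2827952 = 4*√176747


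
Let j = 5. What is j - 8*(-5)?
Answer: 45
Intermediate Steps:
j - 8*(-5) = 5 - 8*(-5) = 5 + 40 = 45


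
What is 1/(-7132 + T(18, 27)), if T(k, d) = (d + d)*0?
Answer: -1/7132 ≈ -0.00014021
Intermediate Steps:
T(k, d) = 0 (T(k, d) = (2*d)*0 = 0)
1/(-7132 + T(18, 27)) = 1/(-7132 + 0) = 1/(-7132) = -1/7132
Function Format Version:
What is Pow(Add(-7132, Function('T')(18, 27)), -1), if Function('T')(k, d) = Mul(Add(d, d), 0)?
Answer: Rational(-1, 7132) ≈ -0.00014021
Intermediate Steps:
Function('T')(k, d) = 0 (Function('T')(k, d) = Mul(Mul(2, d), 0) = 0)
Pow(Add(-7132, Function('T')(18, 27)), -1) = Pow(Add(-7132, 0), -1) = Pow(-7132, -1) = Rational(-1, 7132)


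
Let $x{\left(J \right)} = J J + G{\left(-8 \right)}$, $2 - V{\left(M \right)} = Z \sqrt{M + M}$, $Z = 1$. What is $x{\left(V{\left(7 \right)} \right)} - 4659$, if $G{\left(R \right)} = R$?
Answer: $-4667 + \left(2 - \sqrt{14}\right)^{2} \approx -4664.0$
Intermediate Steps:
$V{\left(M \right)} = 2 - \sqrt{2} \sqrt{M}$ ($V{\left(M \right)} = 2 - 1 \sqrt{M + M} = 2 - 1 \sqrt{2 M} = 2 - 1 \sqrt{2} \sqrt{M} = 2 - \sqrt{2} \sqrt{M}$)
$x{\left(J \right)} = -8 + J^{2}$ ($x{\left(J \right)} = J J - 8 = J^{2} - 8 = -8 + J^{2}$)
$x{\left(V{\left(7 \right)} \right)} - 4659 = \left(-8 + \left(2 - \sqrt{2} \sqrt{7}\right)^{2}\right) - 4659 = \left(-8 + \left(2 - \sqrt{14}\right)^{2}\right) - 4659 = -4667 + \left(2 - \sqrt{14}\right)^{2}$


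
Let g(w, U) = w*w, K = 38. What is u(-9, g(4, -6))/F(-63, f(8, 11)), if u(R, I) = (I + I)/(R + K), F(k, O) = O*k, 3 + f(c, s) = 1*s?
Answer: -4/1827 ≈ -0.0021894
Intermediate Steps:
g(w, U) = w²
f(c, s) = -3 + s (f(c, s) = -3 + 1*s = -3 + s)
u(R, I) = 2*I/(38 + R) (u(R, I) = (I + I)/(R + 38) = (2*I)/(38 + R) = 2*I/(38 + R))
u(-9, g(4, -6))/F(-63, f(8, 11)) = (2*4²/(38 - 9))/(((-3 + 11)*(-63))) = (2*16/29)/((8*(-63))) = (2*16*(1/29))/(-504) = (32/29)*(-1/504) = -4/1827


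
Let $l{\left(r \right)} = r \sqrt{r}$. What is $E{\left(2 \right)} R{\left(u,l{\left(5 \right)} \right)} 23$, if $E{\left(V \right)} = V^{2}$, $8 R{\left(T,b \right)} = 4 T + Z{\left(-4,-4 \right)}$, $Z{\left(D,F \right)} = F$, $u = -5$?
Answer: $-276$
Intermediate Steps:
$l{\left(r \right)} = r^{\frac{3}{2}}$
$R{\left(T,b \right)} = - \frac{1}{2} + \frac{T}{2}$ ($R{\left(T,b \right)} = \frac{4 T - 4}{8} = \frac{-4 + 4 T}{8} = - \frac{1}{2} + \frac{T}{2}$)
$E{\left(2 \right)} R{\left(u,l{\left(5 \right)} \right)} 23 = 2^{2} \left(- \frac{1}{2} + \frac{1}{2} \left(-5\right)\right) 23 = 4 \left(- \frac{1}{2} - \frac{5}{2}\right) 23 = 4 \left(-3\right) 23 = \left(-12\right) 23 = -276$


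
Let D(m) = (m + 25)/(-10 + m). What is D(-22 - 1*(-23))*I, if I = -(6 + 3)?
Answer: 26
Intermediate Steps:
D(m) = (25 + m)/(-10 + m)
I = -9 (I = -1*9 = -9)
D(-22 - 1*(-23))*I = ((25 + (-22 - 1*(-23)))/(-10 + (-22 - 1*(-23))))*(-9) = ((25 + (-22 + 23))/(-10 + (-22 + 23)))*(-9) = ((25 + 1)/(-10 + 1))*(-9) = (26/(-9))*(-9) = -⅑*26*(-9) = -26/9*(-9) = 26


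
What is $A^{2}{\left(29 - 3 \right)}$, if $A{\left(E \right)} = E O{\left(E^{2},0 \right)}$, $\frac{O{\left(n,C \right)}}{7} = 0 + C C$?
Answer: $0$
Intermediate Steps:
$O{\left(n,C \right)} = 7 C^{2}$ ($O{\left(n,C \right)} = 7 \left(0 + C C\right) = 7 \left(0 + C^{2}\right) = 7 C^{2}$)
$A{\left(E \right)} = 0$ ($A{\left(E \right)} = E 7 \cdot 0^{2} = E 7 \cdot 0 = E 0 = 0$)
$A^{2}{\left(29 - 3 \right)} = 0^{2} = 0$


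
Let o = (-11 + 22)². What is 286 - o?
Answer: 165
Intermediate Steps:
o = 121 (o = 11² = 121)
286 - o = 286 - 1*121 = 286 - 121 = 165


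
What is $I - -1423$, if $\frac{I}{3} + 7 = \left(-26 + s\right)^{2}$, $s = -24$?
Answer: $8902$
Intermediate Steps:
$I = 7479$ ($I = -21 + 3 \left(-26 - 24\right)^{2} = -21 + 3 \left(-50\right)^{2} = -21 + 3 \cdot 2500 = -21 + 7500 = 7479$)
$I - -1423 = 7479 - -1423 = 7479 + 1423 = 8902$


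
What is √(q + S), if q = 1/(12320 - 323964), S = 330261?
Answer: √8018900785015613/155822 ≈ 574.68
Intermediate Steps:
q = -1/311644 (q = 1/(-311644) = -1/311644 ≈ -3.2088e-6)
√(q + S) = √(-1/311644 + 330261) = √(102923859083/311644) = √8018900785015613/155822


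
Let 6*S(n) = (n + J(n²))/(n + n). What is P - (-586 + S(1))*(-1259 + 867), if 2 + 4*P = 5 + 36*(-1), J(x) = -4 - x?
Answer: -2758211/12 ≈ -2.2985e+5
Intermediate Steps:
S(n) = (-4 + n - n²)/(12*n) (S(n) = ((n + (-4 - n²))/(n + n))/6 = ((-4 + n - n²)/((2*n)))/6 = ((-4 + n - n²)*(1/(2*n)))/6 = ((-4 + n - n²)/(2*n))/6 = (-4 + n - n²)/(12*n))
P = -33/4 (P = -½ + (5 + 36*(-1))/4 = -½ + (5 - 36)/4 = -½ + (¼)*(-31) = -½ - 31/4 = -33/4 ≈ -8.2500)
P - (-586 + S(1))*(-1259 + 867) = -33/4 - (-586 + (1/12)*(-4 + 1 - 1*1²)/1)*(-1259 + 867) = -33/4 - (-586 + (1/12)*1*(-4 + 1 - 1*1))*(-392) = -33/4 - (-586 + (1/12)*1*(-4 + 1 - 1))*(-392) = -33/4 - (-586 + (1/12)*1*(-4))*(-392) = -33/4 - (-586 - ⅓)*(-392) = -33/4 - (-1759)*(-392)/3 = -33/4 - 1*689528/3 = -33/4 - 689528/3 = -2758211/12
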